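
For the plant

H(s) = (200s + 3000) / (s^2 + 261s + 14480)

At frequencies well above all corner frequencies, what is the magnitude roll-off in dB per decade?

Each pole contributes −20 dB/decade at high frequency; each zero contributes +20 dB/decade.
Net: 1 zero(s) − 2 pole(s) → -20 dB/decade.

-20 dB/decade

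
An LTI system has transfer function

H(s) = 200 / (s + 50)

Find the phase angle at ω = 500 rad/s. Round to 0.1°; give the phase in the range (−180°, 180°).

-84.3°

Substitute s = j500:
Numerator: 200 = 200 + j0
Denominator: (j500) + 50 = 50 + j500
|N| = √(200² + 0²) ≈ 200, ∠N ≈ 0.00°
|D| = √(50² + 500²) ≈ 502.49, ∠D ≈ 84.29°
∠H = 0.00° − 84.29° = -84.29°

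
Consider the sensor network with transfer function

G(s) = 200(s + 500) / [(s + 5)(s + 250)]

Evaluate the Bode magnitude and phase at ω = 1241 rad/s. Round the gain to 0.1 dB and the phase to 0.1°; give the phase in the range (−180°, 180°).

-15.4 dB, -100.3°

At s = jω = j1241:
zero (s+500): 500 + j1241 → |·| = √(500²+1241²) = √1790081 ≈ 1337.9, ∠ = arctan(1241/500) ≈ 68.06°
pole (s+5): 5 + j1241 → |·| = √(5²+1241²) = √1540106 ≈ 1241, ∠ = arctan(1241/5) ≈ 89.77°
pole (s+250): 250 + j1241 → |·| = √(250²+1241²) = √1602581 ≈ 1265.9, ∠ = arctan(1241/250) ≈ 78.61°
|G| = 200 · 1337.9 / 1.571e+06 ≈ 0.17032
Gain = 20 log₁₀(0.17032) ≈ -15.37 dB
∠G = 68.06° − 168.38° = -100.32°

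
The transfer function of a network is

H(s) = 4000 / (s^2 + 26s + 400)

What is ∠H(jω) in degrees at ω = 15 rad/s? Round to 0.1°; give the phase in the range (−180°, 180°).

-65.8°

At s = jω = j15:
quadratic: (j15)² + 26·j15 + 400 = 175 + j390 → |·| ≈ 427.46, ∠ ≈ 65.83°
∠H = 0.00° − 65.83° = -65.83°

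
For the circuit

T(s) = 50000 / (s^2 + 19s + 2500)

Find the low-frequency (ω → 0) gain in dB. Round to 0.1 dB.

26.0 dB

T(0) = 50000 / 2500 = 20
20 log₁₀(20) ≈ 26.02 dB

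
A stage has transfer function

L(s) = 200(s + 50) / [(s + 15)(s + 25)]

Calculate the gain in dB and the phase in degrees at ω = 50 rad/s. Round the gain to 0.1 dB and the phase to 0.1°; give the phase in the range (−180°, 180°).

At s = jω = j50:
zero (s+50): 50 + j50 → |·| = √(50²+50²) = √5000 ≈ 70.711, ∠ = arctan(50/50) ≈ 45.00°
pole (s+15): 15 + j50 → |·| = √(15²+50²) = √2725 ≈ 52.202, ∠ = arctan(50/15) ≈ 73.30°
pole (s+25): 25 + j50 → |·| = √(25²+50²) = √3125 ≈ 55.902, ∠ = arctan(50/25) ≈ 63.43°
|L| = 200 · 70.711 / 2918.2 ≈ 4.8462
Gain = 20 log₁₀(4.8462) ≈ 13.71 dB
∠L = 45.00° − 136.73° = -91.73°

13.7 dB, -91.7°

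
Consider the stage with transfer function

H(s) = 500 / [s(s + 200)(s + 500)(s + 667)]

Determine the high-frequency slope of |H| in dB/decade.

-80 dB/decade

Each pole contributes −20 dB/decade at high frequency; each zero contributes +20 dB/decade.
Net: 0 zero(s) − 4 pole(s) → -80 dB/decade.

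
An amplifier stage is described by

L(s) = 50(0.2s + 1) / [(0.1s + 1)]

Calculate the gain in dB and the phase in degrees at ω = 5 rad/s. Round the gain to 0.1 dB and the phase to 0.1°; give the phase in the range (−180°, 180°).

At ω = 5 rad/s:
zero (1 + j5·0.2) = 1 + j1 → |·| ≈ 1.4142, ∠ ≈ 45.00°
pole (1 + j5·0.1) = 1 + j0.5 → |·| ≈ 1.118, ∠ ≈ 26.57°
|L| = 50 · 1.4142 / (1.118) ≈ 63.247
Gain = 20 log₁₀(63.247) ≈ 36.02 dB
∠L = (45.00°) − (26.57°) = 18.43°

36.0 dB, 18.4°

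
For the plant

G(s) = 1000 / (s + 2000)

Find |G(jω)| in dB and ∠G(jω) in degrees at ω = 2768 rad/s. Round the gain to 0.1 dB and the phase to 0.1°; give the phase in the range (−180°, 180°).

-10.7 dB, -54.2°

At s = jω = j2768:
pole (s+2000): 2000 + j2768 → |·| = √(2000²+2768²) = √11661824 ≈ 3414.9, ∠ = arctan(2768/2000) ≈ 54.15°
|G| = 1000 / 3414.9 ≈ 0.29283
Gain = 20 log₁₀(0.29283) ≈ -10.67 dB
∠G = 0.00° − 54.15° = -54.15°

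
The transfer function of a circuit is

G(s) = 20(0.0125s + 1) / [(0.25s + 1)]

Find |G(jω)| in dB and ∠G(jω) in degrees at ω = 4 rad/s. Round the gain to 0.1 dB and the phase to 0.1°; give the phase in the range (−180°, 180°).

23.0 dB, -42.1°

At ω = 4 rad/s:
zero (1 + j4·0.0125) = 1 + j0.05 → |·| ≈ 1.0012, ∠ ≈ 2.86°
pole (1 + j4·0.25) = 1 + j1 → |·| ≈ 1.4142, ∠ ≈ 45.00°
|G| = 20 · 1.0012 / (1.4142) ≈ 14.159
Gain = 20 log₁₀(14.159) ≈ 23.02 dB
∠G = (2.86°) − (45.00°) = -42.14°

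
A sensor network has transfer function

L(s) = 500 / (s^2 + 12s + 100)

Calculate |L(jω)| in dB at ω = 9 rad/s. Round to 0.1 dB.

13.2 dB

At s = jω = j9:
quadratic: (j9)² + 12·j9 + 100 = 19 + j108 → |·| ≈ 109.66, ∠ ≈ 80.02°
|L| = 500 / 109.66 ≈ 4.5595
Gain = 20 log₁₀(4.5595) ≈ 13.18 dB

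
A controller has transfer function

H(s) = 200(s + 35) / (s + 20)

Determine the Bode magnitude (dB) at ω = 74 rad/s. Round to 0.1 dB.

At s = jω = j74:
zero (s+35): 35 + j74 → |·| = √(35²+74²) = √6701 ≈ 81.86, ∠ = arctan(74/35) ≈ 64.69°
pole (s+20): 20 + j74 → |·| = √(20²+74²) = √5876 ≈ 76.655, ∠ = arctan(74/20) ≈ 74.88°
|H| = 200 · 81.86 / 76.655 ≈ 213.58
Gain = 20 log₁₀(213.58) ≈ 46.59 dB

46.6 dB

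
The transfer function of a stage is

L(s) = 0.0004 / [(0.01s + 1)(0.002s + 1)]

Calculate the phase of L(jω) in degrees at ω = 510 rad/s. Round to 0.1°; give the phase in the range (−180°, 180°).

-124.5°

At ω = 510 rad/s:
pole (1 + j510·0.01) = 1 + j5.1 → |·| ≈ 5.1971, ∠ ≈ 78.91°
pole (1 + j510·0.002) = 1 + j1.02 → |·| ≈ 1.4284, ∠ ≈ 45.57°
∠L = (0°) − (78.91° + 45.57°) = -124.48°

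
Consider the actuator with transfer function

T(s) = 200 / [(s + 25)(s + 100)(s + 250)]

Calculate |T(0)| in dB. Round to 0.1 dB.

T(0) = 200 / (25·100·250) = 0.00032
20 log₁₀(0.00032) ≈ -69.90 dB

-69.9 dB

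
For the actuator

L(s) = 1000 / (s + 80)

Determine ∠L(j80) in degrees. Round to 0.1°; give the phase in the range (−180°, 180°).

At s = jω = j80:
pole (s+80): 80 + j80 → |·| = √(80²+80²) = √12800 ≈ 113.14, ∠ = arctan(80/80) ≈ 45.00°
∠L = 0.00° − 45.00° = -45.00°

-45.0°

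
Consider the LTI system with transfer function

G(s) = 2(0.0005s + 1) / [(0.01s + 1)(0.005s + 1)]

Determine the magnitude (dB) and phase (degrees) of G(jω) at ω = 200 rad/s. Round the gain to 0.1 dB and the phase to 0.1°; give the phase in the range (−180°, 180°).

-3.9 dB, -102.7°

At ω = 200 rad/s:
zero (1 + j200·0.0005) = 1 + j0.1 → |·| ≈ 1.005, ∠ ≈ 5.71°
pole (1 + j200·0.01) = 1 + j2 → |·| ≈ 2.2361, ∠ ≈ 63.43°
pole (1 + j200·0.005) = 1 + j1 → |·| ≈ 1.4142, ∠ ≈ 45.00°
|G| = 2 · 1.005 / (2.2361 · 1.4142) ≈ 0.63561
Gain = 20 log₁₀(0.63561) ≈ -3.94 dB
∠G = (5.71°) − (63.43° + 45.00°) = -102.72°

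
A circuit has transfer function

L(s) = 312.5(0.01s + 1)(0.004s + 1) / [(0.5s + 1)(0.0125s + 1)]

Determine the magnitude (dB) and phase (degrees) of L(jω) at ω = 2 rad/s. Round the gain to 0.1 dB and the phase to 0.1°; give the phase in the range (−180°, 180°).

At ω = 2 rad/s:
zero (1 + j2·0.01) = 1 + j0.02 → |·| ≈ 1.0002, ∠ ≈ 1.15°
zero (1 + j2·0.004) = 1 + j0.008 → |·| ≈ 1, ∠ ≈ 0.46°
pole (1 + j2·0.5) = 1 + j1 → |·| ≈ 1.4142, ∠ ≈ 45.00°
pole (1 + j2·0.0125) = 1 + j0.025 → |·| ≈ 1.0003, ∠ ≈ 1.43°
|L| = 312.5 · 1.0002 · 1 / (1.4142 · 1.0003) ≈ 220.95
Gain = 20 log₁₀(220.95) ≈ 46.89 dB
∠L = (1.15° + 0.46°) − (45.00° + 1.43°) = -44.82°

46.9 dB, -44.8°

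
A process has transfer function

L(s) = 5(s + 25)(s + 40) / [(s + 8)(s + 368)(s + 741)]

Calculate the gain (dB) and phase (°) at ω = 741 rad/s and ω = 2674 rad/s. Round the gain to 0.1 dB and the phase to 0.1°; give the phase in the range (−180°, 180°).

At s = jω = j741:
zero (s+25): 25 + j741 → |·| = √(25²+741²) = √549706 ≈ 741.42, ∠ = arctan(741/25) ≈ 88.07°
zero (s+40): 40 + j741 → |·| = √(40²+741²) = √550681 ≈ 742.08, ∠ = arctan(741/40) ≈ 86.91°
pole (s+8): 8 + j741 → |·| = √(8²+741²) = √549145 ≈ 741.04, ∠ = arctan(741/8) ≈ 89.38°
pole (s+368): 368 + j741 → |·| = √(368²+741²) = √684505 ≈ 827.35, ∠ = arctan(741/368) ≈ 63.59°
pole (s+741): 741 + j741 → |·| = √(741²+741²) = √1098162 ≈ 1047.9, ∠ = arctan(741/741) ≈ 45.00°
|L| = 5 · 5.5019e+05 / 6.4247e+08 ≈ 0.0042818
Gain = 20 log₁₀(0.0042818) ≈ -47.37 dB
∠L = 174.98° − 197.97° = -22.99°

At s = jω = j2674:
zero (s+25): 25 + j2674 → |·| = √(25²+2674²) = √7150901 ≈ 2674.1, ∠ = arctan(2674/25) ≈ 89.46°
zero (s+40): 40 + j2674 → |·| = √(40²+2674²) = √7151876 ≈ 2674.3, ∠ = arctan(2674/40) ≈ 89.14°
pole (s+8): 8 + j2674 → |·| = √(8²+2674²) = √7150340 ≈ 2674, ∠ = arctan(2674/8) ≈ 89.83°
pole (s+368): 368 + j2674 → |·| = √(368²+2674²) = √7285700 ≈ 2699.2, ∠ = arctan(2674/368) ≈ 82.16°
pole (s+741): 741 + j2674 → |·| = √(741²+2674²) = √7699357 ≈ 2774.8, ∠ = arctan(2674/741) ≈ 74.51°
|L| = 5 · 7.1513e+06 / 2.0028e+10 ≈ 0.0017853
Gain = 20 log₁₀(0.0017853) ≈ -54.97 dB
∠L = 178.60° − 246.50° = -67.90°

ω = 741: -47.4 dB, -23.0°; ω = 2674: -55.0 dB, -67.9°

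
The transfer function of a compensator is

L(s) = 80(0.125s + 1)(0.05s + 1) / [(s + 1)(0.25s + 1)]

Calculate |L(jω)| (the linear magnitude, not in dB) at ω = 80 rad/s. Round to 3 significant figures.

At ω = 80 rad/s:
zero (1 + j80·0.125) = 1 + j10 → |·| ≈ 10.05, ∠ ≈ 84.29°
zero (1 + j80·0.05) = 1 + j4 → |·| ≈ 4.1231, ∠ ≈ 75.96°
pole (1 + j80·1) = 1 + j80 → |·| ≈ 80.006, ∠ ≈ 89.28°
pole (1 + j80·0.25) = 1 + j20 → |·| ≈ 20.025, ∠ ≈ 87.14°
|L| = 80 · 10.05 · 4.1231 / (80.006 · 20.025) ≈ 2.0691

2.07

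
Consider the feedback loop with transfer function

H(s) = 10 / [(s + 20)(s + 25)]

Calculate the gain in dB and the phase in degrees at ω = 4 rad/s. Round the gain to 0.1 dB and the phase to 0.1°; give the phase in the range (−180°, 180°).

At s = jω = j4:
pole (s+20): 20 + j4 → |·| = √(20²+4²) = √416 ≈ 20.396, ∠ = arctan(4/20) ≈ 11.31°
pole (s+25): 25 + j4 → |·| = √(25²+4²) = √641 ≈ 25.318, ∠ = arctan(4/25) ≈ 9.09°
|H| = 10 / 516.39 ≈ 0.019365
Gain = 20 log₁₀(0.019365) ≈ -34.26 dB
∠H = 0.00° − 20.40° = -20.40°

-34.3 dB, -20.4°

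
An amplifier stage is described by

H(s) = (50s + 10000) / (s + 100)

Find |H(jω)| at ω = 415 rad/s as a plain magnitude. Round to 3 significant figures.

54.0

Substitute s = j415:
Numerator: 50(j415) + 10000 = 10000 + j20750
Denominator: (j415) + 100 = 100 + j415
|N| = √(10000² + 20750²) ≈ 23034, ∠N ≈ 64.27°
|D| = √(100² + 415²) ≈ 426.88, ∠D ≈ 76.45°
|H| = 23034 / 426.88 ≈ 53.959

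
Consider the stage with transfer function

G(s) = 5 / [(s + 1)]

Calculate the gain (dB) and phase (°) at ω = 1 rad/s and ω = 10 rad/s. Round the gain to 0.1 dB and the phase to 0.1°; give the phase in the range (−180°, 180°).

ω = 1: 11.0 dB, -45.0°; ω = 10: -6.1 dB, -84.3°

At ω = 1 rad/s:
pole (1 + j1·1) = 1 + j1 → |·| ≈ 1.4142, ∠ ≈ 45.00°
|G| = 5 · 1 / (1.4142) ≈ 3.5356
Gain = 20 log₁₀(3.5356) ≈ 10.97 dB
∠G = (0°) − (45.00°) = -45.00°

At ω = 10 rad/s:
pole (1 + j10·1) = 1 + j10 → |·| ≈ 10.05, ∠ ≈ 84.29°
|G| = 5 · 1 / (10.05) ≈ 0.49751
Gain = 20 log₁₀(0.49751) ≈ -6.06 dB
∠G = (0°) − (84.29°) = -84.29°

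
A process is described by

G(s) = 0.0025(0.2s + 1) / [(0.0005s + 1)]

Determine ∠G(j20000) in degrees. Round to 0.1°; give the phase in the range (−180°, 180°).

5.7°

At ω = 20000 rad/s:
zero (1 + j20000·0.2) = 1 + j4000 → |·| ≈ 4000, ∠ ≈ 89.99°
pole (1 + j20000·0.0005) = 1 + j10 → |·| ≈ 10.05, ∠ ≈ 84.29°
∠G = (89.99°) − (84.29°) = 5.70°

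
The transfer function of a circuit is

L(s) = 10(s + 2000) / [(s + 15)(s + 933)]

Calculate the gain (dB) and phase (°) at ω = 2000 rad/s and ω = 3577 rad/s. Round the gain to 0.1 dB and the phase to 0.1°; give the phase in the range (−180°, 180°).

At s = jω = j2000:
zero (s+2000): 2000 + j2000 → |·| = √(2000²+2000²) = √8000000 ≈ 2828.4, ∠ = arctan(2000/2000) ≈ 45.00°
pole (s+15): 15 + j2000 → |·| = √(15²+2000²) = √4000225 ≈ 2000.1, ∠ = arctan(2000/15) ≈ 89.57°
pole (s+933): 933 + j2000 → |·| = √(933²+2000²) = √4870489 ≈ 2206.9, ∠ = arctan(2000/933) ≈ 64.99°
|L| = 10 · 2828.4 / 4.414e+06 ≈ 0.0064078
Gain = 20 log₁₀(0.0064078) ≈ -43.87 dB
∠L = 45.00° − 154.56° = -109.56°

At s = jω = j3577:
zero (s+2000): 2000 + j3577 → |·| = √(2000²+3577²) = √16794929 ≈ 4098.2, ∠ = arctan(3577/2000) ≈ 60.79°
pole (s+15): 15 + j3577 → |·| = √(15²+3577²) = √12795154 ≈ 3577, ∠ = arctan(3577/15) ≈ 89.76°
pole (s+933): 933 + j3577 → |·| = √(933²+3577²) = √13665418 ≈ 3696.7, ∠ = arctan(3577/933) ≈ 75.38°
|L| = 10 · 4098.2 / 1.3223e+07 ≈ 0.0030993
Gain = 20 log₁₀(0.0030993) ≈ -50.17 dB
∠L = 60.79° − 165.14° = -104.35°

ω = 2000: -43.9 dB, -109.6°; ω = 3577: -50.2 dB, -104.4°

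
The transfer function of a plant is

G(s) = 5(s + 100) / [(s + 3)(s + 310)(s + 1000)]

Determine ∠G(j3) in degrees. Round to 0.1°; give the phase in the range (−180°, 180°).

-44.0°

At s = jω = j3:
zero (s+100): 100 + j3 → |·| = √(100²+3²) = √10009 ≈ 100.04, ∠ = arctan(3/100) ≈ 1.72°
pole (s+3): 3 + j3 → |·| = √(3²+3²) = √18 ≈ 4.2426, ∠ = arctan(3/3) ≈ 45.00°
pole (s+310): 310 + j3 → |·| = √(310²+3²) = √96109 ≈ 310.01, ∠ = arctan(3/310) ≈ 0.55°
pole (s+1000): 1000 + j3 → |·| = √(1000²+3²) = √1000009 ≈ 1000, ∠ = arctan(3/1000) ≈ 0.17°
∠G = 1.72° − 45.72° = -44.00°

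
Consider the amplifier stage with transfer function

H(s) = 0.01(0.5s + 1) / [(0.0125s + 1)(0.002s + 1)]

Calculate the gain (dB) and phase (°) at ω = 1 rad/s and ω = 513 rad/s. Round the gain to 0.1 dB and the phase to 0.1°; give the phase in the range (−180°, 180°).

At ω = 1 rad/s:
zero (1 + j1·0.5) = 1 + j0.5 → |·| ≈ 1.118, ∠ ≈ 26.57°
pole (1 + j1·0.0125) = 1 + j0.0125 → |·| ≈ 1.0001, ∠ ≈ 0.72°
pole (1 + j1·0.002) = 1 + j0.002 → |·| ≈ 1, ∠ ≈ 0.11°
|H| = 0.01 · 1.118 / (1.0001 · 1) ≈ 0.011179
Gain = 20 log₁₀(0.011179) ≈ -39.03 dB
∠H = (26.57°) − (0.72° + 0.11°) = 25.74°

At ω = 513 rad/s:
zero (1 + j513·0.5) = 1 + j256.5 → |·| ≈ 256.5, ∠ ≈ 89.78°
pole (1 + j513·0.0125) = 1 + j6.4125 → |·| ≈ 6.49, ∠ ≈ 81.14°
pole (1 + j513·0.002) = 1 + j1.026 → |·| ≈ 1.4327, ∠ ≈ 45.74°
|H| = 0.01 · 256.5 / (6.49 · 1.4327) ≈ 0.27586
Gain = 20 log₁₀(0.27586) ≈ -11.19 dB
∠H = (89.78°) − (81.14° + 45.74°) = -37.10°

ω = 1: -39.0 dB, 25.7°; ω = 513: -11.2 dB, -37.1°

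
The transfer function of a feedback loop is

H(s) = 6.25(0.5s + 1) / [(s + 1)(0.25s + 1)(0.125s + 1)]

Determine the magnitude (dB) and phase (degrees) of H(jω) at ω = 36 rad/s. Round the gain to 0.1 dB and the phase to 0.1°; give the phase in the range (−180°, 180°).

-22.5 dB, -162.7°

At ω = 36 rad/s:
zero (1 + j36·0.5) = 1 + j18 → |·| ≈ 18.028, ∠ ≈ 86.82°
pole (1 + j36·1) = 1 + j36 → |·| ≈ 36.014, ∠ ≈ 88.41°
pole (1 + j36·0.25) = 1 + j9 → |·| ≈ 9.0554, ∠ ≈ 83.66°
pole (1 + j36·0.125) = 1 + j4.5 → |·| ≈ 4.6098, ∠ ≈ 77.47°
|H| = 6.25 · 18.028 / (36.014 · 9.0554 · 4.6098) ≈ 0.074949
Gain = 20 log₁₀(0.074949) ≈ -22.50 dB
∠H = (86.82°) − (88.41° + 83.66° + 77.47°) = -162.72°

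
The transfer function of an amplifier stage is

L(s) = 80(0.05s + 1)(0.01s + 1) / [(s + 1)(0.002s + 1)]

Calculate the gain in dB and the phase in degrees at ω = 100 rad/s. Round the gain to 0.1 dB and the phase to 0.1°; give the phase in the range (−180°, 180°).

15.1 dB, 23.0°

At ω = 100 rad/s:
zero (1 + j100·0.05) = 1 + j5 → |·| ≈ 5.099, ∠ ≈ 78.69°
zero (1 + j100·0.01) = 1 + j1 → |·| ≈ 1.4142, ∠ ≈ 45.00°
pole (1 + j100·1) = 1 + j100 → |·| ≈ 100, ∠ ≈ 89.43°
pole (1 + j100·0.002) = 1 + j0.2 → |·| ≈ 1.0198, ∠ ≈ 11.31°
|L| = 80 · 5.099 · 1.4142 / (100 · 1.0198) ≈ 5.6568
Gain = 20 log₁₀(5.6568) ≈ 15.05 dB
∠L = (78.69° + 45.00°) − (89.43° + 11.31°) = 22.95°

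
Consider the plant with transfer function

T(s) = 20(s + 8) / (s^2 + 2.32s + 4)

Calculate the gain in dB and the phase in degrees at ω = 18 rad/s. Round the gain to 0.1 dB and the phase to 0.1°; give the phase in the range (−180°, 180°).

1.7 dB, -106.5°

At s = jω = j18:
zero (s+8): 8 + j18 → |·| = √(8²+18²) = √388 ≈ 19.698, ∠ = arctan(18/8) ≈ 66.04°
quadratic: (j18)² + 2.32·j18 + 4 = -320 + j41.76 → |·| ≈ 322.71, ∠ ≈ 172.56°
|T| = 20 · 19.698 / 322.71 ≈ 1.2208
Gain = 20 log₁₀(1.2208) ≈ 1.73 dB
∠T = 66.04° − 172.56° = -106.52°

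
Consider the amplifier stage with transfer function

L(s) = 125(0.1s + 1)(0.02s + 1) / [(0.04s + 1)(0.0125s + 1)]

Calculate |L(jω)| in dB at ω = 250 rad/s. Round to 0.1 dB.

At ω = 250 rad/s:
zero (1 + j250·0.1) = 1 + j25 → |·| ≈ 25.02, ∠ ≈ 87.71°
zero (1 + j250·0.02) = 1 + j5 → |·| ≈ 5.099, ∠ ≈ 78.69°
pole (1 + j250·0.04) = 1 + j10 → |·| ≈ 10.05, ∠ ≈ 84.29°
pole (1 + j250·0.0125) = 1 + j3.125 → |·| ≈ 3.2811, ∠ ≈ 72.26°
|L| = 125 · 25.02 · 5.099 / (10.05 · 3.2811) ≈ 483.61
Gain = 20 log₁₀(483.61) ≈ 53.69 dB

53.7 dB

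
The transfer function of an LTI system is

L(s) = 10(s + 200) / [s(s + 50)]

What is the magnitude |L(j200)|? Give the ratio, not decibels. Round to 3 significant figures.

0.0686

At s = jω = j200:
zero (s+200): 200 + j200 → |·| = √(200²+200²) = √80000 ≈ 282.84, ∠ = arctan(200/200) ≈ 45.00°
pole (s+50): 50 + j200 → |·| = √(50²+200²) = √42500 ≈ 206.16, ∠ = arctan(200/50) ≈ 75.96°
pole at origin: |s| = 200, ∠ = 90.00° (in denominator)
|L| = 10 · 282.84 / 41232 ≈ 0.068597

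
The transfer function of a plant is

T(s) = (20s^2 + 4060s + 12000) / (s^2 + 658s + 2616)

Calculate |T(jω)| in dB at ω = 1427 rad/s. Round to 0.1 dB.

Substitute s = j1427:
Numerator: 20(j1427)^2 + 4060(j1427) + 12000 = -40714580 + j5793620
Denominator: (j1427)^2 + 658(j1427) + 2616 = -2033713 + j938966
|N| = √(40714580² + 5793620²) ≈ 4.1125e+07, ∠N ≈ 171.90°
|D| = √(2033713² + 938966²) ≈ 2.24e+06, ∠D ≈ 155.22°
|T| = 4.1125e+07 / 2.24e+06 ≈ 18.359
Gain = 20 log₁₀(18.359) ≈ 25.28 dB

25.3 dB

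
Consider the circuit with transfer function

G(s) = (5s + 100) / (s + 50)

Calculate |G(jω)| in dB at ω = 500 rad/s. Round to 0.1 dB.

13.9 dB

Substitute s = j500:
Numerator: 5(j500) + 100 = 100 + j2500
Denominator: (j500) + 50 = 50 + j500
|N| = √(100² + 2500²) ≈ 2502, ∠N ≈ 87.71°
|D| = √(50² + 500²) ≈ 502.49, ∠D ≈ 84.29°
|G| = 2502 / 502.49 ≈ 4.9792
Gain = 20 log₁₀(4.9792) ≈ 13.94 dB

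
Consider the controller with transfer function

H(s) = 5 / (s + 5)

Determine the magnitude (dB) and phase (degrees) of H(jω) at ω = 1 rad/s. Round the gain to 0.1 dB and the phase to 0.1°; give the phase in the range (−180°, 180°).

-0.2 dB, -11.3°

At s = jω = j1:
pole (s+5): 5 + j1 → |·| = √(5²+1²) = √26 ≈ 5.099, ∠ = arctan(1/5) ≈ 11.31°
|H| = 5 / 5.099 ≈ 0.98058
Gain = 20 log₁₀(0.98058) ≈ -0.17 dB
∠H = 0.00° − 11.31° = -11.31°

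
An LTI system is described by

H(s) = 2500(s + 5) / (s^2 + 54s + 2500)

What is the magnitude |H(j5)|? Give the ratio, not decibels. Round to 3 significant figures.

At s = jω = j5:
zero (s+5): 5 + j5 → |·| = √(5²+5²) = √50 ≈ 7.0711, ∠ = arctan(5/5) ≈ 45.00°
quadratic: (j5)² + 54·j5 + 2500 = 2475 + j270 → |·| ≈ 2489.7, ∠ ≈ 6.23°
|H| = 2500 · 7.0711 / 2489.7 ≈ 7.1004

7.10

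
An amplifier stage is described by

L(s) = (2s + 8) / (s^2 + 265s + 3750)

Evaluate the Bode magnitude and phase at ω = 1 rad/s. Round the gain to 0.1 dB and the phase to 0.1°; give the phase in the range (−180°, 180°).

-53.2 dB, 10.0°

Substitute s = j1:
Numerator: 2(j1) + 8 = 8 + j2
Denominator: (j1)^2 + 265(j1) + 3750 = 3749 + j265
|N| = √(8² + 2²) ≈ 8.2462, ∠N ≈ 14.04°
|D| = √(3749² + 265²) ≈ 3758.4, ∠D ≈ 4.04°
|L| = 8.2462 / 3758.4 ≈ 0.0021941
Gain = 20 log₁₀(0.0021941) ≈ -53.17 dB
∠L = 14.04° − 4.04° = 10.00°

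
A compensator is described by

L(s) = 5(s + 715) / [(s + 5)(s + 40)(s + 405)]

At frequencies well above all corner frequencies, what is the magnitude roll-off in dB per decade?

Each pole contributes −20 dB/decade at high frequency; each zero contributes +20 dB/decade.
Net: 1 zero(s) − 3 pole(s) → -40 dB/decade.

-40 dB/decade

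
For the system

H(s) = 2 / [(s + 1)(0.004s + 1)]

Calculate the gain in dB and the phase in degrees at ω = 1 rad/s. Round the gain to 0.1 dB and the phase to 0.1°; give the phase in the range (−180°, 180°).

At ω = 1 rad/s:
pole (1 + j1·1) = 1 + j1 → |·| ≈ 1.4142, ∠ ≈ 45.00°
pole (1 + j1·0.004) = 1 + j0.004 → |·| ≈ 1, ∠ ≈ 0.23°
|H| = 2 · 1 / (1.4142 · 1) ≈ 1.4142
Gain = 20 log₁₀(1.4142) ≈ 3.01 dB
∠H = (0°) − (45.00° + 0.23°) = -45.23°

3.0 dB, -45.2°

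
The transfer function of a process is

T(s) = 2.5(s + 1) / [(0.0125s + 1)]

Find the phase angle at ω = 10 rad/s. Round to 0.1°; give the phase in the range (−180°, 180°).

At ω = 10 rad/s:
zero (1 + j10·1) = 1 + j10 → |·| ≈ 10.05, ∠ ≈ 84.29°
pole (1 + j10·0.0125) = 1 + j0.125 → |·| ≈ 1.0078, ∠ ≈ 7.13°
∠T = (84.29°) − (7.13°) = 77.16°

77.2°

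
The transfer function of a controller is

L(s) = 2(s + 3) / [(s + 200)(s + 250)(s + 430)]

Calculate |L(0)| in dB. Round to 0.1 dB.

-131.1 dB

L(0) = 2·3 / (200·250·430) ≈ 2.7907e-07
20 log₁₀(2.7907e-07) ≈ -131.09 dB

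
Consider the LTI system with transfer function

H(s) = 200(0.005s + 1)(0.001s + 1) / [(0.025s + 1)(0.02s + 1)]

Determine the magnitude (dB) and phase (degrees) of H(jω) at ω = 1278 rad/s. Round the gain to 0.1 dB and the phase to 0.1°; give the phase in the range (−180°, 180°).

8.2 dB, -42.9°

At ω = 1278 rad/s:
zero (1 + j1278·0.005) = 1 + j6.39 → |·| ≈ 6.4678, ∠ ≈ 81.11°
zero (1 + j1278·0.001) = 1 + j1.278 → |·| ≈ 1.6227, ∠ ≈ 51.96°
pole (1 + j1278·0.025) = 1 + j31.95 → |·| ≈ 31.966, ∠ ≈ 88.21°
pole (1 + j1278·0.02) = 1 + j25.56 → |·| ≈ 25.58, ∠ ≈ 87.76°
|H| = 200 · 6.4678 · 1.6227 / (31.966 · 25.58) ≈ 2.5671
Gain = 20 log₁₀(2.5671) ≈ 8.19 dB
∠H = (81.11° + 51.96°) − (88.21° + 87.76°) = -42.90°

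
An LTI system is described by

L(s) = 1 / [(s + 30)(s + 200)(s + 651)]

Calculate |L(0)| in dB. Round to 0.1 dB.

-131.8 dB

L(0) = 1 / (30·200·651) ≈ 2.5602e-07
20 log₁₀(2.5602e-07) ≈ -131.83 dB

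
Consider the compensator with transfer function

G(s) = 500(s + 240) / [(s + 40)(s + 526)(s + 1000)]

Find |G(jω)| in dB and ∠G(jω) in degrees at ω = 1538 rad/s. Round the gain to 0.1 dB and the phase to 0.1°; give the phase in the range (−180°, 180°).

-75.4 dB, -135.5°

At s = jω = j1538:
zero (s+240): 240 + j1538 → |·| = √(240²+1538²) = √2423044 ≈ 1556.6, ∠ = arctan(1538/240) ≈ 81.13°
pole (s+40): 40 + j1538 → |·| = √(40²+1538²) = √2367044 ≈ 1538.5, ∠ = arctan(1538/40) ≈ 88.51°
pole (s+526): 526 + j1538 → |·| = √(526²+1538²) = √2642120 ≈ 1625.5, ∠ = arctan(1538/526) ≈ 71.12°
pole (s+1000): 1000 + j1538 → |·| = √(1000²+1538²) = √3365444 ≈ 1834.5, ∠ = arctan(1538/1000) ≈ 56.97°
|G| = 500 · 1556.6 / 4.5878e+09 ≈ 0.00016965
Gain = 20 log₁₀(0.00016965) ≈ -75.41 dB
∠G = 81.13° − 216.60° = -135.47°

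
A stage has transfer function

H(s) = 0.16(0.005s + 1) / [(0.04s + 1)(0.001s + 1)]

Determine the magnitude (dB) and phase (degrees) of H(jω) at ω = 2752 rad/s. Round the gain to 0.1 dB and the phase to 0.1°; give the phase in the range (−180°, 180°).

-43.3 dB, -73.7°

At ω = 2752 rad/s:
zero (1 + j2752·0.005) = 1 + j13.76 → |·| ≈ 13.796, ∠ ≈ 85.84°
pole (1 + j2752·0.04) = 1 + j110.08 → |·| ≈ 110.08, ∠ ≈ 89.48°
pole (1 + j2752·0.001) = 1 + j2.752 → |·| ≈ 2.9281, ∠ ≈ 70.03°
|H| = 0.16 · 13.796 / (110.08 · 2.9281) ≈ 0.0068482
Gain = 20 log₁₀(0.0068482) ≈ -43.29 dB
∠H = (85.84°) − (89.48° + 70.03°) = -73.67°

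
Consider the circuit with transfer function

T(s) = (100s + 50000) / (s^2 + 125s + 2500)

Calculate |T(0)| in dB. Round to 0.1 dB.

T(0) = 50000 / 2500 = 20
20 log₁₀(20) ≈ 26.02 dB

26.0 dB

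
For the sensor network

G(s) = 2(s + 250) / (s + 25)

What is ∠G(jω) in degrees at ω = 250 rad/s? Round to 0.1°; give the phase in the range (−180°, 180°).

At s = jω = j250:
zero (s+250): 250 + j250 → |·| = √(250²+250²) = √125000 ≈ 353.55, ∠ = arctan(250/250) ≈ 45.00°
pole (s+25): 25 + j250 → |·| = √(25²+250²) = √63125 ≈ 251.25, ∠ = arctan(250/25) ≈ 84.29°
∠G = 45.00° − 84.29° = -39.29°

-39.3°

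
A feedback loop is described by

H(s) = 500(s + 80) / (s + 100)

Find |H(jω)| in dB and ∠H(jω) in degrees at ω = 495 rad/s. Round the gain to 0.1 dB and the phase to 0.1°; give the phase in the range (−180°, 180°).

At s = jω = j495:
zero (s+80): 80 + j495 → |·| = √(80²+495²) = √251425 ≈ 501.42, ∠ = arctan(495/80) ≈ 80.82°
pole (s+100): 100 + j495 → |·| = √(100²+495²) = √255025 ≈ 505, ∠ = arctan(495/100) ≈ 78.58°
|H| = 500 · 501.42 / 505 ≈ 496.46
Gain = 20 log₁₀(496.46) ≈ 53.92 dB
∠H = 80.82° − 78.58° = 2.24°

53.9 dB, 2.2°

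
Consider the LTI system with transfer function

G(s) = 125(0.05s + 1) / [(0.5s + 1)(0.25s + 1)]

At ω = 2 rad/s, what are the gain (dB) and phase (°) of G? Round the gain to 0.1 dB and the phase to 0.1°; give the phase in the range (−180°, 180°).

38.0 dB, -65.9°

At ω = 2 rad/s:
zero (1 + j2·0.05) = 1 + j0.1 → |·| ≈ 1.005, ∠ ≈ 5.71°
pole (1 + j2·0.5) = 1 + j1 → |·| ≈ 1.4142, ∠ ≈ 45.00°
pole (1 + j2·0.25) = 1 + j0.5 → |·| ≈ 1.118, ∠ ≈ 26.57°
|G| = 125 · 1.005 / (1.4142 · 1.118) ≈ 79.455
Gain = 20 log₁₀(79.455) ≈ 38.00 dB
∠G = (5.71°) − (45.00° + 26.57°) = -65.86°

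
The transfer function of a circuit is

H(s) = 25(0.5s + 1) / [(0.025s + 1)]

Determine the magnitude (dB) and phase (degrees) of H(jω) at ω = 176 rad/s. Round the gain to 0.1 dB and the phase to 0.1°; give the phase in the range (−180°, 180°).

53.8 dB, 12.2°

At ω = 176 rad/s:
zero (1 + j176·0.5) = 1 + j88 → |·| ≈ 88.006, ∠ ≈ 89.35°
pole (1 + j176·0.025) = 1 + j4.4 → |·| ≈ 4.5122, ∠ ≈ 77.20°
|H| = 25 · 88.006 / (4.5122) ≈ 487.6
Gain = 20 log₁₀(487.6) ≈ 53.76 dB
∠H = (89.35°) − (77.20°) = 12.15°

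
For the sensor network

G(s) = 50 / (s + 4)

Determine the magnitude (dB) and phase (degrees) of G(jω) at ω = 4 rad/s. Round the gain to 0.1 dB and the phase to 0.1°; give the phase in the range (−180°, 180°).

Substitute s = j4:
Numerator: 50 = 50 + j0
Denominator: (j4) + 4 = 4 + j4
|N| = √(50² + 0²) ≈ 50, ∠N ≈ 0.00°
|D| = √(4² + 4²) ≈ 5.6569, ∠D ≈ 45.00°
|G| = 50 / 5.6569 ≈ 8.8388
Gain = 20 log₁₀(8.8388) ≈ 18.93 dB
∠G = 0.00° − 45.00° = -45.00°

18.9 dB, -45.0°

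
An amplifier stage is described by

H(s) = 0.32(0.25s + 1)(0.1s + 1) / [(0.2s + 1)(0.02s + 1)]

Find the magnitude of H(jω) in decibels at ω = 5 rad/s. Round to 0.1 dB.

At ω = 5 rad/s:
zero (1 + j5·0.25) = 1 + j1.25 → |·| ≈ 1.6008, ∠ ≈ 51.34°
zero (1 + j5·0.1) = 1 + j0.5 → |·| ≈ 1.118, ∠ ≈ 26.57°
pole (1 + j5·0.2) = 1 + j1 → |·| ≈ 1.4142, ∠ ≈ 45.00°
pole (1 + j5·0.02) = 1 + j0.1 → |·| ≈ 1.005, ∠ ≈ 5.71°
|H| = 0.32 · 1.6008 · 1.118 / (1.4142 · 1.005) ≈ 0.40295
Gain = 20 log₁₀(0.40295) ≈ -7.89 dB

-7.9 dB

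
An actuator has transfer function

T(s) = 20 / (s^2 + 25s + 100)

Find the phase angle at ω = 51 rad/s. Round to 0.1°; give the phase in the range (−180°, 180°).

Substitute s = j51:
Numerator: 20 = 20 + j0
Denominator: (j51)^2 + 25(j51) + 100 = -2501 + j1275
|N| = √(20² + 0²) ≈ 20, ∠N ≈ 0.00°
|D| = √(2501² + 1275²) ≈ 2807.2, ∠D ≈ 152.99°
∠T = 0.00° − 152.99° = -152.99°

-153.0°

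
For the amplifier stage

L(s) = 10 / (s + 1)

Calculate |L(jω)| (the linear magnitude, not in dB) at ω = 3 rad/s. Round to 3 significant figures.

3.16

At s = jω = j3:
pole (s+1): 1 + j3 → |·| = √(1²+3²) = √10 ≈ 3.1623, ∠ = arctan(3/1) ≈ 71.57°
|L| = 10 / 3.1623 ≈ 3.1623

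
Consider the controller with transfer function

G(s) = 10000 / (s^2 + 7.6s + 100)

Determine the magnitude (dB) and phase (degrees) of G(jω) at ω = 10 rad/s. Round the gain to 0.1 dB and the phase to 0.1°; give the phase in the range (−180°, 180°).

At s = jω = j10:
quadratic: (j10)² + 7.6·j10 + 100 = 0 + j76 → |·| ≈ 76, ∠ ≈ 90.00°
|G| = 10000 / 76 ≈ 131.58
Gain = 20 log₁₀(131.58) ≈ 42.38 dB
∠G = 0.00° − 90.00° = -90.00°

42.4 dB, -90.0°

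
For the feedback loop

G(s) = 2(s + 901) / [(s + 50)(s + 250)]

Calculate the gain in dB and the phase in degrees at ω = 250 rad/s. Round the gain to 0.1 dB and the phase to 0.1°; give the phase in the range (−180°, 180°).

-33.7 dB, -108.2°

At s = jω = j250:
zero (s+901): 901 + j250 → |·| = √(901²+250²) = √874301 ≈ 935.04, ∠ = arctan(250/901) ≈ 15.51°
pole (s+50): 50 + j250 → |·| = √(50²+250²) = √65000 ≈ 254.95, ∠ = arctan(250/50) ≈ 78.69°
pole (s+250): 250 + j250 → |·| = √(250²+250²) = √125000 ≈ 353.55, ∠ = arctan(250/250) ≈ 45.00°
|G| = 2 · 935.04 / 90138 ≈ 0.020747
Gain = 20 log₁₀(0.020747) ≈ -33.66 dB
∠G = 15.51° − 123.69° = -108.18°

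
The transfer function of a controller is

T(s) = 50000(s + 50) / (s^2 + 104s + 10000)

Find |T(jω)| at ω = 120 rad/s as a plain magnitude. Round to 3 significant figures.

491

At s = jω = j120:
zero (s+50): 50 + j120 → |·| = √(50²+120²) = √16900 ≈ 130, ∠ = arctan(120/50) ≈ 67.38°
quadratic: (j120)² + 104·j120 + 10000 = -4400 + j12480 → |·| ≈ 13233, ∠ ≈ 109.42°
|T| = 50000 · 130 / 13233 ≈ 491.2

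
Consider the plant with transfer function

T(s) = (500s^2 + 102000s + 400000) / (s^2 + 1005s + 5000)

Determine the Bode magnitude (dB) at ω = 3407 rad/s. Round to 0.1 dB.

Substitute s = j3407:
Numerator: 500(j3407)^2 + 102000(j3407) + 400000 = -5803424500 + j347514000
Denominator: (j3407)^2 + 1005(j3407) + 5000 = -11602649 + j3424035
|N| = √(5803424500² + 347514000²) ≈ 5.8138e+09, ∠N ≈ 176.57°
|D| = √(11602649² + 3424035²) ≈ 1.2097e+07, ∠D ≈ 163.56°
|T| = 5.8138e+09 / 1.2097e+07 ≈ 480.6
Gain = 20 log₁₀(480.6) ≈ 53.64 dB

53.6 dB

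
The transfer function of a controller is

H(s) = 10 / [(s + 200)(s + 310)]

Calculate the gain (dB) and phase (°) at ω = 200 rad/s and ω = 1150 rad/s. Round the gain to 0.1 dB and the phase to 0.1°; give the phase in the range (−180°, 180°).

At s = jω = j200:
pole (s+200): 200 + j200 → |·| = √(200²+200²) = √80000 ≈ 282.84, ∠ = arctan(200/200) ≈ 45.00°
pole (s+310): 310 + j200 → |·| = √(310²+200²) = √136100 ≈ 368.92, ∠ = arctan(200/310) ≈ 32.83°
|H| = 10 / 1.0435e+05 ≈ 9.5831e-05
Gain = 20 log₁₀(9.5831e-05) ≈ -80.37 dB
∠H = 0.00° − 77.83° = -77.83°

At s = jω = j1150:
pole (s+200): 200 + j1150 → |·| = √(200²+1150²) = √1362500 ≈ 1167.3, ∠ = arctan(1150/200) ≈ 80.13°
pole (s+310): 310 + j1150 → |·| = √(310²+1150²) = √1418600 ≈ 1191, ∠ = arctan(1150/310) ≈ 74.91°
|H| = 10 / 1.3903e+06 ≈ 7.1927e-06
Gain = 20 log₁₀(7.1927e-06) ≈ -102.86 dB
∠H = 0.00° − 155.04° = -155.04°

ω = 200: -80.4 dB, -77.8°; ω = 1150: -102.9 dB, -155.0°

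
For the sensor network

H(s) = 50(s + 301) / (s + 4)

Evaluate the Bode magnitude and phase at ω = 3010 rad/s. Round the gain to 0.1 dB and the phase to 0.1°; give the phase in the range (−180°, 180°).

34.0 dB, -5.6°

At s = jω = j3010:
zero (s+301): 301 + j3010 → |·| = √(301²+3010²) = √9150701 ≈ 3025, ∠ = arctan(3010/301) ≈ 84.29°
pole (s+4): 4 + j3010 → |·| = √(4²+3010²) = √9060116 ≈ 3010, ∠ = arctan(3010/4) ≈ 89.92°
|H| = 50 · 3025 / 3010 ≈ 50.249
Gain = 20 log₁₀(50.249) ≈ 34.02 dB
∠H = 84.29° − 89.92° = -5.63°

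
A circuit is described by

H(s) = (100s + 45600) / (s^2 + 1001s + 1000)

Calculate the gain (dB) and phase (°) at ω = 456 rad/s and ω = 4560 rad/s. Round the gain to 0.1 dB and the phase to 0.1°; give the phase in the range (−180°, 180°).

Substitute s = j456:
Numerator: 100(j456) + 45600 = 45600 + j45600
Denominator: (j456)^2 + 1001(j456) + 1000 = -206936 + j456456
|N| = √(45600² + 45600²) ≈ 64488, ∠N ≈ 45.00°
|D| = √(206936² + 456456²) ≈ 5.0117e+05, ∠D ≈ 114.39°
|H| = 64488 / 5.0117e+05 ≈ 0.12867
Gain = 20 log₁₀(0.12867) ≈ -17.81 dB
∠H = 45.00° − 114.39° = -69.39°

Substitute s = j4560:
Numerator: 100(j4560) + 45600 = 45600 + j456000
Denominator: (j4560)^2 + 1001(j4560) + 1000 = -20792600 + j4564560
|N| = √(45600² + 456000²) ≈ 4.5827e+05, ∠N ≈ 84.29°
|D| = √(20792600² + 4564560²) ≈ 2.1288e+07, ∠D ≈ 167.62°
|H| = 4.5827e+05 / 2.1288e+07 ≈ 0.021527
Gain = 20 log₁₀(0.021527) ≈ -33.34 dB
∠H = 84.29° − 167.62° = -83.33°

ω = 456: -17.8 dB, -69.4°; ω = 4560: -33.3 dB, -83.3°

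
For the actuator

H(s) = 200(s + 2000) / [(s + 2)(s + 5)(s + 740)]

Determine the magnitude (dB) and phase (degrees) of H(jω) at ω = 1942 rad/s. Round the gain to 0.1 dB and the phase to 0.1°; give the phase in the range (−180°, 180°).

-83.0 dB, 155.2°

At s = jω = j1942:
zero (s+2000): 2000 + j1942 → |·| = √(2000²+1942²) = √7771364 ≈ 2787.7, ∠ = arctan(1942/2000) ≈ 44.16°
pole (s+2): 2 + j1942 → |·| = √(2²+1942²) = √3771368 ≈ 1942, ∠ = arctan(1942/2) ≈ 89.94°
pole (s+5): 5 + j1942 → |·| = √(5²+1942²) = √3771389 ≈ 1942, ∠ = arctan(1942/5) ≈ 89.85°
pole (s+740): 740 + j1942 → |·| = √(740²+1942²) = √4318964 ≈ 2078.2, ∠ = arctan(1942/740) ≈ 69.14°
|H| = 200 · 2787.7 / 7.8376e+09 ≈ 7.1137e-05
Gain = 20 log₁₀(7.1137e-05) ≈ -82.96 dB
∠H = 44.16° − 248.93° = -204.77° ≡ 155.23° (principal value)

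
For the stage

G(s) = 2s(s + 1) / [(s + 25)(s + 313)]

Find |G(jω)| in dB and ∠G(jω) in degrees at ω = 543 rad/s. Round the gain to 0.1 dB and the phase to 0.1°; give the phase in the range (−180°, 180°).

4.8 dB, 32.5°

At s = jω = j543:
zero (s+1): 1 + j543 → |·| = √(1²+543²) = √294850 ≈ 543, ∠ = arctan(543/1) ≈ 89.89°
zero at origin: s = j543 → |·| = 543, ∠ = 90.00°
pole (s+25): 25 + j543 → |·| = √(25²+543²) = √295474 ≈ 543.58, ∠ = arctan(543/25) ≈ 87.36°
pole (s+313): 313 + j543 → |·| = √(313²+543²) = √392818 ≈ 626.75, ∠ = arctan(543/313) ≈ 60.04°
|G| = 2 · 2.9485e+05 / 3.4069e+05 ≈ 1.7309
Gain = 20 log₁₀(1.7309) ≈ 4.77 dB
∠G = 179.89° − 147.40° = 32.49°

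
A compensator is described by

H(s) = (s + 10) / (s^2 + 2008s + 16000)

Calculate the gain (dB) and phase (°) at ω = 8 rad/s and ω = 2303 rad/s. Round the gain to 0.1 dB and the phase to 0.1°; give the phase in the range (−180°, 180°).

Substitute s = j8:
Numerator: (j8) + 10 = 10 + j8
Denominator: (j8)^2 + 2008(j8) + 16000 = 15936 + j16064
|N| = √(10² + 8²) ≈ 12.806, ∠N ≈ 38.66°
|D| = √(15936² + 16064²) ≈ 22628, ∠D ≈ 45.23°
|H| = 12.806 / 22628 ≈ 0.00056594
Gain = 20 log₁₀(0.00056594) ≈ -64.94 dB
∠H = 38.66° − 45.23° = -6.57°

Substitute s = j2303:
Numerator: (j2303) + 10 = 10 + j2303
Denominator: (j2303)^2 + 2008(j2303) + 16000 = -5287809 + j4624424
|N| = √(10² + 2303²) ≈ 2303, ∠N ≈ 89.75°
|D| = √(5287809² + 4624424²) ≈ 7.0247e+06, ∠D ≈ 138.83°
|H| = 2303 / 7.0247e+06 ≈ 0.00032784
Gain = 20 log₁₀(0.00032784) ≈ -69.69 dB
∠H = 89.75° − 138.83° = -49.08°

ω = 8: -64.9 dB, -6.6°; ω = 2303: -69.7 dB, -49.1°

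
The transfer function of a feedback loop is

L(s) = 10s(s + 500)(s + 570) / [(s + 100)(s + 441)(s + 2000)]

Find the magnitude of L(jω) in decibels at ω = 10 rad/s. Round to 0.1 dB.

At s = jω = j10:
zero (s+500): 500 + j10 → |·| = √(500²+10²) = √250100 ≈ 500.1, ∠ = arctan(10/500) ≈ 1.15°
zero (s+570): 570 + j10 → |·| = √(570²+10²) = √325000 ≈ 570.09, ∠ = arctan(10/570) ≈ 1.01°
zero at origin: s = j10 → |·| = 10, ∠ = 90.00°
pole (s+100): 100 + j10 → |·| = √(100²+10²) = √10100 ≈ 100.5, ∠ = arctan(10/100) ≈ 5.71°
pole (s+441): 441 + j10 → |·| = √(441²+10²) = √194581 ≈ 441.11, ∠ = arctan(10/441) ≈ 1.30°
pole (s+2000): 2000 + j10 → |·| = √(2000²+10²) = √4000100 ≈ 2000, ∠ = arctan(10/2000) ≈ 0.29°
|L| = 10 · 2.851e+06 / 8.8663e+07 ≈ 0.32155
Gain = 20 log₁₀(0.32155) ≈ -9.86 dB

-9.9 dB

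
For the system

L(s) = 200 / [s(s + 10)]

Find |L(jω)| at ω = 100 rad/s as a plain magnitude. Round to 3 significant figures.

0.0199

At s = jω = j100:
pole (s+10): 10 + j100 → |·| = √(10²+100²) = √10100 ≈ 100.5, ∠ = arctan(100/10) ≈ 84.29°
pole at origin: |s| = 100, ∠ = 90.00° (in denominator)
|L| = 200 / 10050 ≈ 0.0199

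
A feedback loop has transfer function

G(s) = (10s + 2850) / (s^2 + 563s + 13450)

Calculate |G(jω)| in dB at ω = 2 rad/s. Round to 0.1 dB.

Substitute s = j2:
Numerator: 10(j2) + 2850 = 2850 + j20
Denominator: (j2)^2 + 563(j2) + 13450 = 13446 + j1126
|N| = √(2850² + 20²) ≈ 2850.1, ∠N ≈ 0.40°
|D| = √(13446² + 1126²) ≈ 13493, ∠D ≈ 4.79°
|G| = 2850.1 / 13493 ≈ 0.21123
Gain = 20 log₁₀(0.21123) ≈ -13.50 dB

-13.5 dB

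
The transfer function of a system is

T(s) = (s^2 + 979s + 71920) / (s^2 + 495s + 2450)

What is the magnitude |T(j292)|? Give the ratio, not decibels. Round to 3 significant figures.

Substitute s = j292:
Numerator: (j292)^2 + 979(j292) + 71920 = -13344 + j285868
Denominator: (j292)^2 + 495(j292) + 2450 = -82814 + j144540
|N| = √(13344² + 285868²) ≈ 2.8618e+05, ∠N ≈ 92.67°
|D| = √(82814² + 144540²) ≈ 1.6658e+05, ∠D ≈ 119.81°
|T| = 2.8618e+05 / 1.6658e+05 ≈ 1.718

1.72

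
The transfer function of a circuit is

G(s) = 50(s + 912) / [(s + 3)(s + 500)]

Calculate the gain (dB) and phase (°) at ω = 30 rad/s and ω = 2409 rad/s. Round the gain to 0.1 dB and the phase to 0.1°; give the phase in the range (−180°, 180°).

At s = jω = j30:
zero (s+912): 912 + j30 → |·| = √(912²+30²) = √832644 ≈ 912.49, ∠ = arctan(30/912) ≈ 1.88°
pole (s+3): 3 + j30 → |·| = √(3²+30²) = √909 ≈ 30.15, ∠ = arctan(30/3) ≈ 84.29°
pole (s+500): 500 + j30 → |·| = √(500²+30²) = √250900 ≈ 500.9, ∠ = arctan(30/500) ≈ 3.43°
|G| = 50 · 912.49 / 15102 ≈ 3.0211
Gain = 20 log₁₀(3.0211) ≈ 9.60 dB
∠G = 1.88° − 87.72° = -85.84°

At s = jω = j2409:
zero (s+912): 912 + j2409 → |·| = √(912²+2409²) = √6635025 ≈ 2575.9, ∠ = arctan(2409/912) ≈ 69.26°
pole (s+3): 3 + j2409 → |·| = √(3²+2409²) = √5803290 ≈ 2409, ∠ = arctan(2409/3) ≈ 89.93°
pole (s+500): 500 + j2409 → |·| = √(500²+2409²) = √6053281 ≈ 2460.3, ∠ = arctan(2409/500) ≈ 78.27°
|G| = 50 · 2575.9 / 5.9269e+06 ≈ 0.021731
Gain = 20 log₁₀(0.021731) ≈ -33.26 dB
∠G = 69.26° − 168.20° = -98.94°

ω = 30: 9.6 dB, -85.8°; ω = 2409: -33.3 dB, -98.9°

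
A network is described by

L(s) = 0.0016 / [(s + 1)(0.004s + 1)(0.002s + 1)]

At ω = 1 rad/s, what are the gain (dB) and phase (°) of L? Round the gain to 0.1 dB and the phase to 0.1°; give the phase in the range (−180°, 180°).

At ω = 1 rad/s:
pole (1 + j1·1) = 1 + j1 → |·| ≈ 1.4142, ∠ ≈ 45.00°
pole (1 + j1·0.004) = 1 + j0.004 → |·| ≈ 1, ∠ ≈ 0.23°
pole (1 + j1·0.002) = 1 + j0.002 → |·| ≈ 1, ∠ ≈ 0.11°
|L| = 0.0016 · 1 / (1.4142 · 1 · 1) ≈ 0.0011314
Gain = 20 log₁₀(0.0011314) ≈ -58.93 dB
∠L = (0°) − (45.00° + 0.23° + 0.11°) = -45.34°

-58.9 dB, -45.3°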